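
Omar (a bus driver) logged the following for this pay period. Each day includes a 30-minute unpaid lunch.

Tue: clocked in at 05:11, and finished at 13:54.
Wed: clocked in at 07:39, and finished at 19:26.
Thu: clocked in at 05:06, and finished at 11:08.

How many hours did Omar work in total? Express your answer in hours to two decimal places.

25.03 hours

Tue: 05:11–13:54 = 8 h 43 min; less 30 min break → 8 h 13 min
Wed: 07:39–19:26 = 11 h 47 min; less 30 min break → 11 h 17 min
Thu: 05:06–11:08 = 6 h 2 min; less 30 min break → 5 h 32 min
Total: 8 h 13 min + 11 h 17 min + 5 h 32 min = 25 h 2 min.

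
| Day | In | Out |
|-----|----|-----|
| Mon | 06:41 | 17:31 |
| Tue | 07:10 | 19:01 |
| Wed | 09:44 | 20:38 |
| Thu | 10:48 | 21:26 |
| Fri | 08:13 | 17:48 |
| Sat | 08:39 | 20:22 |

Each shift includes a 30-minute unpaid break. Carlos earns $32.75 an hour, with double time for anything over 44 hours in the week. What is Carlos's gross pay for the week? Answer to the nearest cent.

$2653.84

Mon: 06:41–17:31 = 10 h 50 min; less 30 min break → 10 h 20 min
Tue: 07:10–19:01 = 11 h 51 min; less 30 min break → 11 h 21 min
Wed: 09:44–20:38 = 10 h 54 min; less 30 min break → 10 h 24 min
Thu: 10:48–21:26 = 10 h 38 min; less 30 min break → 10 h 8 min
Fri: 08:13–17:48 = 9 h 35 min; less 30 min break → 9 h 5 min
Sat: 08:39–20:22 = 11 h 43 min; less 30 min break → 11 h 13 min
Total worked: 62 h 31 min = 3751 min.
Regular 44 h 0 min = 2640 min at $32.75/h; overtime 18 h 31 min = 1111 min at $65.50/h.
Pay = (2640 × $32.75 + 1111 × $65.50) ÷ 60 = $2653.84.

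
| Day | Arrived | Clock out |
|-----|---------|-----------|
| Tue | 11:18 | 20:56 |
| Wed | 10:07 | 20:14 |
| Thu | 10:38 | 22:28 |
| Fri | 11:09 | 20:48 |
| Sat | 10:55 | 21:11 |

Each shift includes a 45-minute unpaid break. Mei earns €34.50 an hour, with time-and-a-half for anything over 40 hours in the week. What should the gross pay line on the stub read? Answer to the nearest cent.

Tue: 11:18–20:56 = 9 h 38 min; less 45 min break → 8 h 53 min
Wed: 10:07–20:14 = 10 h 7 min; less 45 min break → 9 h 22 min
Thu: 10:38–22:28 = 11 h 50 min; less 45 min break → 11 h 5 min
Fri: 11:09–20:48 = 9 h 39 min; less 45 min break → 8 h 54 min
Sat: 10:55–21:11 = 10 h 16 min; less 45 min break → 9 h 31 min
Total worked: 47 h 45 min = 2865 min.
Regular 40 h 0 min = 2400 min at €34.50/h; overtime 7 h 45 min = 465 min at €51.75/h.
Pay = (2400 × €34.50 + 465 × €51.75) ÷ 60 = €1781.06.

€1781.06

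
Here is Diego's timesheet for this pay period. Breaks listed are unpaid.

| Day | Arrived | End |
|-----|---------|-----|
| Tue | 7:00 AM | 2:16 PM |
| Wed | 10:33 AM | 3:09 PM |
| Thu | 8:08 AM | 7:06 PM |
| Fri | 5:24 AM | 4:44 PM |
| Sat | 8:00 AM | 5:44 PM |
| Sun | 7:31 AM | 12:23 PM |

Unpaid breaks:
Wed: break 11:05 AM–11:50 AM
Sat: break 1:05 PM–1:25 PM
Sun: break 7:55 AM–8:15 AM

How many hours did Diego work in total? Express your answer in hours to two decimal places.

Tue: 7:00 AM–2:16 PM = 7 h 16 min
Wed: 10:33 AM–3:09 PM = 4 h 36 min; less 45 min break → 3 h 51 min
Thu: 8:08 AM–7:06 PM = 10 h 58 min
Fri: 5:24 AM–4:44 PM = 11 h 20 min
Sat: 8:00 AM–5:44 PM = 9 h 44 min; less 20 min break → 9 h 24 min
Sun: 7:31 AM–12:23 PM = 4 h 52 min; less 20 min break → 4 h 32 min
Total: 7 h 16 min + 3 h 51 min + 10 h 58 min + 11 h 20 min + 9 h 24 min + 4 h 32 min = 47 h 21 min.

47.35 hours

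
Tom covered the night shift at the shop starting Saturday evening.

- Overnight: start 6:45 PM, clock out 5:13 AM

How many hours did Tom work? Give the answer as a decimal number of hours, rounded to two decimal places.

Overnight: 6:45 PM → midnight = 5 h 15 min; midnight → 5:13 AM = 5 h 13 min; span 10 h 28 min

10.47 hours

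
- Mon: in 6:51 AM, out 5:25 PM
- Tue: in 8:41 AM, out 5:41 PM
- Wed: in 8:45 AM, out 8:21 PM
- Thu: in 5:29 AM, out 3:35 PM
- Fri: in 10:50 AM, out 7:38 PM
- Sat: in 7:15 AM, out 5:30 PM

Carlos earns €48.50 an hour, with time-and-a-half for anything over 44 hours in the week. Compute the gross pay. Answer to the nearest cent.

Mon: 6:51 AM–5:25 PM = 10 h 34 min
Tue: 8:41 AM–5:41 PM = 9 h 0 min
Wed: 8:45 AM–8:21 PM = 11 h 36 min
Thu: 5:29 AM–3:35 PM = 10 h 6 min
Fri: 10:50 AM–7:38 PM = 8 h 48 min
Sat: 7:15 AM–5:30 PM = 10 h 15 min
Total worked: 60 h 19 min = 3619 min.
Regular 44 h 0 min = 2640 min at €48.50/h; overtime 16 h 19 min = 979 min at €72.75/h.
Pay = (2640 × €48.50 + 979 × €72.75) ÷ 60 = €3321.04.

€3321.04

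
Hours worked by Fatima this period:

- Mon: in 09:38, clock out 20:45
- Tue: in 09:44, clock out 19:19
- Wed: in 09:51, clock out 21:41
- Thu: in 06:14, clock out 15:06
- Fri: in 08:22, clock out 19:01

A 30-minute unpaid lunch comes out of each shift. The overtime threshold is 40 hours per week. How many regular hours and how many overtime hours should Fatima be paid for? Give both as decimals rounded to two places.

Regular 40.00 hours, overtime 9.55 hours

Mon: 09:38–20:45 = 11 h 7 min; less 30 min break → 10 h 37 min
Tue: 09:44–19:19 = 9 h 35 min; less 30 min break → 9 h 5 min
Wed: 09:51–21:41 = 11 h 50 min; less 30 min break → 11 h 20 min
Thu: 06:14–15:06 = 8 h 52 min; less 30 min break → 8 h 22 min
Fri: 08:22–19:01 = 10 h 39 min; less 30 min break → 10 h 9 min
Total worked: 49 h 33 min = 49.55 h.
Threshold 40 h → overtime 9 h 33 min, regular 40 h 0 min.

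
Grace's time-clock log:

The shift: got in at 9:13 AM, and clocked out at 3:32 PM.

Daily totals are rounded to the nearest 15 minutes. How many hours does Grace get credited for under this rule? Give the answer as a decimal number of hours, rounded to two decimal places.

The shift: 9:13 AM–3:32 PM = 6 h 19 min → rounds to 6 h 15 min

6.25 hours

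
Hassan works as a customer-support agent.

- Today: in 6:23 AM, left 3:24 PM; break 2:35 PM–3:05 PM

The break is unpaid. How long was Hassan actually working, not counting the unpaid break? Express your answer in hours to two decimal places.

Today: 6:23 AM–3:24 PM = 9 h 1 min; less 30 min break → 8 h 31 min

8.52 hours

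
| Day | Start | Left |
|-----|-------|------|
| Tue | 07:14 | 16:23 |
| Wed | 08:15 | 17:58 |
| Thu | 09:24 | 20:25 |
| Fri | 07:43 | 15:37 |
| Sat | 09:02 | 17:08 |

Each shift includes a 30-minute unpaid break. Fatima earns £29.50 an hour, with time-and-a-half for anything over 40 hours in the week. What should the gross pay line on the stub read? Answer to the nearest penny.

Tue: 07:14–16:23 = 9 h 9 min; less 30 min break → 8 h 39 min
Wed: 08:15–17:58 = 9 h 43 min; less 30 min break → 9 h 13 min
Thu: 09:24–20:25 = 11 h 1 min; less 30 min break → 10 h 31 min
Fri: 07:43–15:37 = 7 h 54 min; less 30 min break → 7 h 24 min
Sat: 09:02–17:08 = 8 h 6 min; less 30 min break → 7 h 36 min
Total worked: 43 h 23 min = 2603 min.
Regular 40 h 0 min = 2400 min at £29.50/h; overtime 3 h 23 min = 203 min at £44.25/h.
Pay = (2400 × £29.50 + 203 × £44.25) ÷ 60 = £1329.71.

£1329.71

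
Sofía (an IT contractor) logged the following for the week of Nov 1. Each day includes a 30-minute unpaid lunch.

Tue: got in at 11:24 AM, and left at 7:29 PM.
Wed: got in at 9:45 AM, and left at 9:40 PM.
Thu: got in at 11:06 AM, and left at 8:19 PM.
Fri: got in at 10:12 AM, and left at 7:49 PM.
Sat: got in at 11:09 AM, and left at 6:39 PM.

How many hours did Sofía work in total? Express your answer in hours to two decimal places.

Tue: 11:24 AM–7:29 PM = 8 h 5 min; less 30 min break → 7 h 35 min
Wed: 9:45 AM–9:40 PM = 11 h 55 min; less 30 min break → 11 h 25 min
Thu: 11:06 AM–8:19 PM = 9 h 13 min; less 30 min break → 8 h 43 min
Fri: 10:12 AM–7:49 PM = 9 h 37 min; less 30 min break → 9 h 7 min
Sat: 11:09 AM–6:39 PM = 7 h 30 min; less 30 min break → 7 h 0 min
Total: 7 h 35 min + 11 h 25 min + 8 h 43 min + 9 h 7 min + 7 h 0 min = 43 h 50 min.

43.83 hours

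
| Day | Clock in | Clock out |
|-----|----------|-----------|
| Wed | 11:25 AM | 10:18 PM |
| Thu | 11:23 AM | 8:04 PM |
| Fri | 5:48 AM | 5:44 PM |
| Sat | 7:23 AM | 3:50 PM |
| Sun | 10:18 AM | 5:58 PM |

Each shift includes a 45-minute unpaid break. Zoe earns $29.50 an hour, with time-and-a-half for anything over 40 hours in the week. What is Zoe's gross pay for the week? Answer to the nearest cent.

Wed: 11:25 AM–10:18 PM = 10 h 53 min; less 45 min break → 10 h 8 min
Thu: 11:23 AM–8:04 PM = 8 h 41 min; less 45 min break → 7 h 56 min
Fri: 5:48 AM–5:44 PM = 11 h 56 min; less 45 min break → 11 h 11 min
Sat: 7:23 AM–3:50 PM = 8 h 27 min; less 45 min break → 7 h 42 min
Sun: 10:18 AM–5:58 PM = 7 h 40 min; less 45 min break → 6 h 55 min
Total worked: 43 h 52 min = 2632 min.
Regular 40 h 0 min = 2400 min at $29.50/h; overtime 3 h 52 min = 232 min at $44.25/h.
Pay = (2400 × $29.50 + 232 × $44.25) ÷ 60 = $1351.10.

$1351.10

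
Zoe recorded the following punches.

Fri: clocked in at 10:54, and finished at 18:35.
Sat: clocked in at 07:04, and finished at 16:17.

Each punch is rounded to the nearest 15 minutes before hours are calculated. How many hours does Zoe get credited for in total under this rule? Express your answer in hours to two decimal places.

Fri: in 10:54→11:00, out 18:35→18:30; 7 h 30 min
Sat: in 07:04→07:00, out 16:17→16:15; 9 h 15 min
Total credited: 16 h 45 min.

16.75 hours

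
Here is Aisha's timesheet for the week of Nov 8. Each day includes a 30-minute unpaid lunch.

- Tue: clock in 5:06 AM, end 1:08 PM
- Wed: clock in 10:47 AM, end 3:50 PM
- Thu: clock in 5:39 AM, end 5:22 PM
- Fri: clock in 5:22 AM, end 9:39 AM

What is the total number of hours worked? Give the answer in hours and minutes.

Tue: 5:06 AM–1:08 PM = 8 h 2 min; less 30 min break → 7 h 32 min
Wed: 10:47 AM–3:50 PM = 5 h 3 min; less 30 min break → 4 h 33 min
Thu: 5:39 AM–5:22 PM = 11 h 43 min; less 30 min break → 11 h 13 min
Fri: 5:22 AM–9:39 AM = 4 h 17 min; less 30 min break → 3 h 47 min
Total: 7 h 32 min + 4 h 33 min + 11 h 13 min + 3 h 47 min = 27 h 5 min.

27 h 5 min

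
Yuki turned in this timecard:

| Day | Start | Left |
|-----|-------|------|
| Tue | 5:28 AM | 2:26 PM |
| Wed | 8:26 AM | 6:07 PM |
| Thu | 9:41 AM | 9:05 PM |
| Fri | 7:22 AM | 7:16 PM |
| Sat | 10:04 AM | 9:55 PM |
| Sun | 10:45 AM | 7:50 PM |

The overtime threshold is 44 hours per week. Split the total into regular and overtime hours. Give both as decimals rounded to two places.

Regular 44.00 hours, overtime 18.88 hours

Tue: 5:28 AM–2:26 PM = 8 h 58 min
Wed: 8:26 AM–6:07 PM = 9 h 41 min
Thu: 9:41 AM–9:05 PM = 11 h 24 min
Fri: 7:22 AM–7:16 PM = 11 h 54 min
Sat: 10:04 AM–9:55 PM = 11 h 51 min
Sun: 10:45 AM–7:50 PM = 9 h 5 min
Total worked: 62 h 53 min = 62.88 h.
Threshold 44 h → overtime 18 h 53 min, regular 44 h 0 min.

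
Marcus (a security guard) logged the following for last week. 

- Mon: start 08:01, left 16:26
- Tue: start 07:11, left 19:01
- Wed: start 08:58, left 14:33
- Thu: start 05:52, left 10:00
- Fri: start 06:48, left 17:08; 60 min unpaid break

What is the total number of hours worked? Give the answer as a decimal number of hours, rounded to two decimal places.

Mon: 08:01–16:26 = 8 h 25 min
Tue: 07:11–19:01 = 11 h 50 min
Wed: 08:58–14:33 = 5 h 35 min
Thu: 05:52–10:00 = 4 h 8 min
Fri: 06:48–17:08 = 10 h 20 min; less 60 min break → 9 h 20 min
Total: 8 h 25 min + 11 h 50 min + 5 h 35 min + 4 h 8 min + 9 h 20 min = 39 h 18 min.

39.30 hours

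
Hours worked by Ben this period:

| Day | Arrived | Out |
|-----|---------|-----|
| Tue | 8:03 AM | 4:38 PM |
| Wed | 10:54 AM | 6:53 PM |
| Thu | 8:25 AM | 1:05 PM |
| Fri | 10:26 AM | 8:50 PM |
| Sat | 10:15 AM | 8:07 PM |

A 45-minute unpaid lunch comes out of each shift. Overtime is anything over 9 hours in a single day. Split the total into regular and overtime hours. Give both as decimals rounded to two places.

Tue: 8:03 AM–4:38 PM = 8 h 35 min; less 45 min break → 7 h 50 min
Wed: 10:54 AM–6:53 PM = 7 h 59 min; less 45 min break → 7 h 14 min
Thu: 8:25 AM–1:05 PM = 4 h 40 min; less 45 min break → 3 h 55 min
Fri: 10:26 AM–8:50 PM = 10 h 24 min; less 45 min break → 9 h 39 min
Sat: 10:15 AM–8:07 PM = 9 h 52 min; less 45 min break → 9 h 7 min
Tue reg 7 h 50 min / OT 0 h 0 min; Wed reg 7 h 14 min / OT 0 h 0 min; Thu reg 3 h 55 min / OT 0 h 0 min; Fri reg 9 h 0 min / OT 0 h 39 min; Sat reg 9 h 0 min / OT 0 h 7 min.
Totals: regular 36 h 59 min, overtime 0 h 46 min.

Regular 36.98 hours, overtime 0.77 hours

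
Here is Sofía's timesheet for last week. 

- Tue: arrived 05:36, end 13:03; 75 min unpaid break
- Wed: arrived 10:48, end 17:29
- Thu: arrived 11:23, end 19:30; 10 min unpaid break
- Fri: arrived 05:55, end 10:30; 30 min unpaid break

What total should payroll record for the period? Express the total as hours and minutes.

Tue: 05:36–13:03 = 7 h 27 min; less 75 min break → 6 h 12 min
Wed: 10:48–17:29 = 6 h 41 min
Thu: 11:23–19:30 = 8 h 7 min; less 10 min break → 7 h 57 min
Fri: 05:55–10:30 = 4 h 35 min; less 30 min break → 4 h 5 min
Total: 6 h 12 min + 6 h 41 min + 7 h 57 min + 4 h 5 min = 24 h 55 min.

24 h 55 min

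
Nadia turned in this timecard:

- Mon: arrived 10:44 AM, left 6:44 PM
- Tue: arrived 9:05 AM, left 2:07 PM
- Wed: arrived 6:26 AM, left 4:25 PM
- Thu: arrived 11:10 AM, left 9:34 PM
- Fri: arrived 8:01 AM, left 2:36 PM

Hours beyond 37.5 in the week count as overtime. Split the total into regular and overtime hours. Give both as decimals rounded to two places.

Mon: 10:44 AM–6:44 PM = 8 h 0 min
Tue: 9:05 AM–2:07 PM = 5 h 2 min
Wed: 6:26 AM–4:25 PM = 9 h 59 min
Thu: 11:10 AM–9:34 PM = 10 h 24 min
Fri: 8:01 AM–2:36 PM = 6 h 35 min
Total worked: 40 h 0 min = 40.00 h.
Threshold 37.5 h → overtime 2 h 30 min, regular 37 h 30 min.

Regular 37.50 hours, overtime 2.50 hours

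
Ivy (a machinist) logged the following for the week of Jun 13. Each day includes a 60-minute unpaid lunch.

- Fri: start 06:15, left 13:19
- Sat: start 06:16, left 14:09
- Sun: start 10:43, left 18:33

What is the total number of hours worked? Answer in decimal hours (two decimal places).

19.78 hours

Fri: 06:15–13:19 = 7 h 4 min; less 60 min break → 6 h 4 min
Sat: 06:16–14:09 = 7 h 53 min; less 60 min break → 6 h 53 min
Sun: 10:43–18:33 = 7 h 50 min; less 60 min break → 6 h 50 min
Total: 6 h 4 min + 6 h 53 min + 6 h 50 min = 19 h 47 min.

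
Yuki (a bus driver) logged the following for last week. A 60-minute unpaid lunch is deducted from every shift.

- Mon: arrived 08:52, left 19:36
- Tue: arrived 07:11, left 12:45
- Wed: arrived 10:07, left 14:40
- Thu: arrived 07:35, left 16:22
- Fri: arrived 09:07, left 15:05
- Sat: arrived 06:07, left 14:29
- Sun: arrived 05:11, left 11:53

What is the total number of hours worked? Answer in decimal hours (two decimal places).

Mon: 08:52–19:36 = 10 h 44 min; less 60 min break → 9 h 44 min
Tue: 07:11–12:45 = 5 h 34 min; less 60 min break → 4 h 34 min
Wed: 10:07–14:40 = 4 h 33 min; less 60 min break → 3 h 33 min
Thu: 07:35–16:22 = 8 h 47 min; less 60 min break → 7 h 47 min
Fri: 09:07–15:05 = 5 h 58 min; less 60 min break → 4 h 58 min
Sat: 06:07–14:29 = 8 h 22 min; less 60 min break → 7 h 22 min
Sun: 05:11–11:53 = 6 h 42 min; less 60 min break → 5 h 42 min
Total: 9 h 44 min + 4 h 34 min + 3 h 33 min + 7 h 47 min + 4 h 58 min + 7 h 22 min + 5 h 42 min = 43 h 40 min.

43.67 hours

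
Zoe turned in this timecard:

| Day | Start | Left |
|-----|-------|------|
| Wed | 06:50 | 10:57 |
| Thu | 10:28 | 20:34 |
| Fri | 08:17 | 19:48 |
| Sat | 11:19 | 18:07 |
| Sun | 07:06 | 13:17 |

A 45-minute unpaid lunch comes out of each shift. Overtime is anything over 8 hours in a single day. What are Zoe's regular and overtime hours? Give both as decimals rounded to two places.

Wed: 06:50–10:57 = 4 h 7 min; less 45 min break → 3 h 22 min
Thu: 10:28–20:34 = 10 h 6 min; less 45 min break → 9 h 21 min
Fri: 08:17–19:48 = 11 h 31 min; less 45 min break → 10 h 46 min
Sat: 11:19–18:07 = 6 h 48 min; less 45 min break → 6 h 3 min
Sun: 07:06–13:17 = 6 h 11 min; less 45 min break → 5 h 26 min
Wed reg 3 h 22 min / OT 0 h 0 min; Thu reg 8 h 0 min / OT 1 h 21 min; Fri reg 8 h 0 min / OT 2 h 46 min; Sat reg 6 h 3 min / OT 0 h 0 min; Sun reg 5 h 26 min / OT 0 h 0 min.
Totals: regular 30 h 51 min, overtime 4 h 7 min.

Regular 30.85 hours, overtime 4.12 hours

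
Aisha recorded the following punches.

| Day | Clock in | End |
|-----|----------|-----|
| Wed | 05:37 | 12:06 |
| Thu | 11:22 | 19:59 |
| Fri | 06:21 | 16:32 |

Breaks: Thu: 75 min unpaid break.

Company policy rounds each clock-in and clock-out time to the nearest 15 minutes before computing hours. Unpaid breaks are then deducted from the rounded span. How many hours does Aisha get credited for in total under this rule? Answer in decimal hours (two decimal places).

24.25 hours

Wed: in 05:37→05:30, out 12:06→12:00; 6 h 30 min
Thu: in 11:22→11:15, out 19:59→20:00; 8 h 45 min − 75 min = 7 h 30 min
Fri: in 06:21→06:15, out 16:32→16:30; 10 h 15 min
Total credited: 24 h 15 min.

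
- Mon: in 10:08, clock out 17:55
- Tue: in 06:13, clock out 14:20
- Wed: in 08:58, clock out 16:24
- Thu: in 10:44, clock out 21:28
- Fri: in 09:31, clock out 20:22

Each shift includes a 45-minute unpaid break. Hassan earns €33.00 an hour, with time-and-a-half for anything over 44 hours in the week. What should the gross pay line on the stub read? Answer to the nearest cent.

€1358.50

Mon: 10:08–17:55 = 7 h 47 min; less 45 min break → 7 h 2 min
Tue: 06:13–14:20 = 8 h 7 min; less 45 min break → 7 h 22 min
Wed: 08:58–16:24 = 7 h 26 min; less 45 min break → 6 h 41 min
Thu: 10:44–21:28 = 10 h 44 min; less 45 min break → 9 h 59 min
Fri: 09:31–20:22 = 10 h 51 min; less 45 min break → 10 h 6 min
Total worked: 41 h 10 min = 2470 min.
Regular 41 h 10 min = 2470 min at €33.00/h; overtime 0 h 0 min = 0 min at €49.50/h.
Pay = (2470 × €33.00 + 0 × €49.50) ÷ 60 = €1358.50.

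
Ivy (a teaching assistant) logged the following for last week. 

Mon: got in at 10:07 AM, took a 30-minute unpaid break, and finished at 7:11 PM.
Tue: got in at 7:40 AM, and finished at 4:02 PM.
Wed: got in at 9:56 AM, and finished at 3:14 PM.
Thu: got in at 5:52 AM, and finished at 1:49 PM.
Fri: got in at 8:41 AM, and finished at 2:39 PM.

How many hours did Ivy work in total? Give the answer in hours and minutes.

36 h 9 min

Mon: 10:07 AM–7:11 PM = 9 h 4 min; less 30 min break → 8 h 34 min
Tue: 7:40 AM–4:02 PM = 8 h 22 min
Wed: 9:56 AM–3:14 PM = 5 h 18 min
Thu: 5:52 AM–1:49 PM = 7 h 57 min
Fri: 8:41 AM–2:39 PM = 5 h 58 min
Total: 8 h 34 min + 8 h 22 min + 5 h 18 min + 7 h 57 min + 5 h 58 min = 36 h 9 min.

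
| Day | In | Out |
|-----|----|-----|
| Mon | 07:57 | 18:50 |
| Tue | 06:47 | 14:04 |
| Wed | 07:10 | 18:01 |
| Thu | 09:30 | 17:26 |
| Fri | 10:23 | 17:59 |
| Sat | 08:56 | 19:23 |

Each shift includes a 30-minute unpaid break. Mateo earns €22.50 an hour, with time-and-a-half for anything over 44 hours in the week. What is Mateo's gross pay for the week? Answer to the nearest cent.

Mon: 07:57–18:50 = 10 h 53 min; less 30 min break → 10 h 23 min
Tue: 06:47–14:04 = 7 h 17 min; less 30 min break → 6 h 47 min
Wed: 07:10–18:01 = 10 h 51 min; less 30 min break → 10 h 21 min
Thu: 09:30–17:26 = 7 h 56 min; less 30 min break → 7 h 26 min
Fri: 10:23–17:59 = 7 h 36 min; less 30 min break → 7 h 6 min
Sat: 08:56–19:23 = 10 h 27 min; less 30 min break → 9 h 57 min
Total worked: 52 h 0 min = 3120 min.
Regular 44 h 0 min = 2640 min at €22.50/h; overtime 8 h 0 min = 480 min at €33.75/h.
Pay = (2640 × €22.50 + 480 × €33.75) ÷ 60 = €1260.00.

€1260.00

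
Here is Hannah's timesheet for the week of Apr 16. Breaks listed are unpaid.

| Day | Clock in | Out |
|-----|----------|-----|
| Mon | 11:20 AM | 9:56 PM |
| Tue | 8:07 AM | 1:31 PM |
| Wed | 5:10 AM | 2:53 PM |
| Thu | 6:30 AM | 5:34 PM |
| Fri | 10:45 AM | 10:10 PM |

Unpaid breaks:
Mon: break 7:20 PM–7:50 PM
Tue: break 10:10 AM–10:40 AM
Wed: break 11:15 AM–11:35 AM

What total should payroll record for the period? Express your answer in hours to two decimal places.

46.87 hours

Mon: 11:20 AM–9:56 PM = 10 h 36 min; less 30 min break → 10 h 6 min
Tue: 8:07 AM–1:31 PM = 5 h 24 min; less 30 min break → 4 h 54 min
Wed: 5:10 AM–2:53 PM = 9 h 43 min; less 20 min break → 9 h 23 min
Thu: 6:30 AM–5:34 PM = 11 h 4 min
Fri: 10:45 AM–10:10 PM = 11 h 25 min
Total: 10 h 6 min + 4 h 54 min + 9 h 23 min + 11 h 4 min + 11 h 25 min = 46 h 52 min.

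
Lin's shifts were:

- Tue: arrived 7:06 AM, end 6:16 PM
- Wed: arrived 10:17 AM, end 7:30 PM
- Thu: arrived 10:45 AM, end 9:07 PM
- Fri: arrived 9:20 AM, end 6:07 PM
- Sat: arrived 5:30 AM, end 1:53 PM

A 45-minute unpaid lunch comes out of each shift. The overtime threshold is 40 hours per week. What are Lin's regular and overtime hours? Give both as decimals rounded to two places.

Regular 40.00 hours, overtime 4.17 hours

Tue: 7:06 AM–6:16 PM = 11 h 10 min; less 45 min break → 10 h 25 min
Wed: 10:17 AM–7:30 PM = 9 h 13 min; less 45 min break → 8 h 28 min
Thu: 10:45 AM–9:07 PM = 10 h 22 min; less 45 min break → 9 h 37 min
Fri: 9:20 AM–6:07 PM = 8 h 47 min; less 45 min break → 8 h 2 min
Sat: 5:30 AM–1:53 PM = 8 h 23 min; less 45 min break → 7 h 38 min
Total worked: 44 h 10 min = 44.17 h.
Threshold 40 h → overtime 4 h 10 min, regular 40 h 0 min.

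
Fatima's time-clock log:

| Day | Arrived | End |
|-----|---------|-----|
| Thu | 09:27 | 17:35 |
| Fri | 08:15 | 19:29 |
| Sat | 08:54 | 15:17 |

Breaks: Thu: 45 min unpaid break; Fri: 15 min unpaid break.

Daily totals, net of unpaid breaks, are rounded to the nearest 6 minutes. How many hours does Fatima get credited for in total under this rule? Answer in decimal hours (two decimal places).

24.80 hours

Thu: 09:27–17:35 = 8 h 8 min − 45 min = 7 h 23 min → rounds to 7 h 24 min
Fri: 08:15–19:29 = 11 h 14 min − 15 min = 10 h 59 min → rounds to 11 h 0 min
Sat: 08:54–15:17 = 6 h 23 min → rounds to 6 h 24 min
Total credited: 24 h 48 min.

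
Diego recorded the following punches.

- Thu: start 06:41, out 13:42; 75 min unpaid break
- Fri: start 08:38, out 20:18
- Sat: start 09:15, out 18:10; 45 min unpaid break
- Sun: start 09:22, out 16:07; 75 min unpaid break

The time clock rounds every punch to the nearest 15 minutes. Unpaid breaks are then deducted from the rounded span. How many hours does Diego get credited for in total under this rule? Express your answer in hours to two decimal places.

31.00 hours

Thu: in 06:41→06:45, out 13:42→13:45; 7 h 0 min − 75 min = 5 h 45 min
Fri: in 08:38→08:45, out 20:18→20:15; 11 h 30 min
Sat: in 09:15→09:15, out 18:10→18:15; 9 h 0 min − 45 min = 8 h 15 min
Sun: in 09:22→09:15, out 16:07→16:00; 6 h 45 min − 75 min = 5 h 30 min
Total credited: 31 h 0 min.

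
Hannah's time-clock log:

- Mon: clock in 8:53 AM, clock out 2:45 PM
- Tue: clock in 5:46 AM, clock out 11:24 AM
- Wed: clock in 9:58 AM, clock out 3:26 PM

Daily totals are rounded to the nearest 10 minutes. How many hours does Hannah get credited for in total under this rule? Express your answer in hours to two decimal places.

Mon: 8:53 AM–2:45 PM = 5 h 52 min → rounds to 5 h 50 min
Tue: 5:46 AM–11:24 AM = 5 h 38 min → rounds to 5 h 40 min
Wed: 9:58 AM–3:26 PM = 5 h 28 min → rounds to 5 h 30 min
Total credited: 17 h 0 min.

17.00 hours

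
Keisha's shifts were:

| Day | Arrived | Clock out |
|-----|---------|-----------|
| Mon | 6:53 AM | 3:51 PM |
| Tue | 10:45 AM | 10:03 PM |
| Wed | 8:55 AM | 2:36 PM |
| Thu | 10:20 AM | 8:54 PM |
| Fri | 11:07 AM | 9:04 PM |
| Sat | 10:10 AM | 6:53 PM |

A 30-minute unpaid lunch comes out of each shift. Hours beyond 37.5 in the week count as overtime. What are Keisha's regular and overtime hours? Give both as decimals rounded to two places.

Regular 37.50 hours, overtime 14.68 hours

Mon: 6:53 AM–3:51 PM = 8 h 58 min; less 30 min break → 8 h 28 min
Tue: 10:45 AM–10:03 PM = 11 h 18 min; less 30 min break → 10 h 48 min
Wed: 8:55 AM–2:36 PM = 5 h 41 min; less 30 min break → 5 h 11 min
Thu: 10:20 AM–8:54 PM = 10 h 34 min; less 30 min break → 10 h 4 min
Fri: 11:07 AM–9:04 PM = 9 h 57 min; less 30 min break → 9 h 27 min
Sat: 10:10 AM–6:53 PM = 8 h 43 min; less 30 min break → 8 h 13 min
Total worked: 52 h 11 min = 52.18 h.
Threshold 37.5 h → overtime 14 h 41 min, regular 37 h 30 min.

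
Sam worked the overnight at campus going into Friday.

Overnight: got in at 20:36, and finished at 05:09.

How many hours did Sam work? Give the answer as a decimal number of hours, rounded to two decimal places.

8.55 hours

Overnight: 20:36 → midnight = 3 h 24 min; midnight → 05:09 = 5 h 9 min; span 8 h 33 min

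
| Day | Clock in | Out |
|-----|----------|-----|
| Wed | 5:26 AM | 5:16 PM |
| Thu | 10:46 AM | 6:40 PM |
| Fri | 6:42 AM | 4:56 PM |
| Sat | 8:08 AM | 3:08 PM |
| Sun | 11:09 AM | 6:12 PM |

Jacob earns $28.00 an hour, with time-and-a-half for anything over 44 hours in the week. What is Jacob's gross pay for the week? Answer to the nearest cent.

$1232.70

Wed: 5:26 AM–5:16 PM = 11 h 50 min
Thu: 10:46 AM–6:40 PM = 7 h 54 min
Fri: 6:42 AM–4:56 PM = 10 h 14 min
Sat: 8:08 AM–3:08 PM = 7 h 0 min
Sun: 11:09 AM–6:12 PM = 7 h 3 min
Total worked: 44 h 1 min = 2641 min.
Regular 44 h 0 min = 2640 min at $28.00/h; overtime 0 h 1 min = 1 min at $42.00/h.
Pay = (2640 × $28.00 + 1 × $42.00) ÷ 60 = $1232.70.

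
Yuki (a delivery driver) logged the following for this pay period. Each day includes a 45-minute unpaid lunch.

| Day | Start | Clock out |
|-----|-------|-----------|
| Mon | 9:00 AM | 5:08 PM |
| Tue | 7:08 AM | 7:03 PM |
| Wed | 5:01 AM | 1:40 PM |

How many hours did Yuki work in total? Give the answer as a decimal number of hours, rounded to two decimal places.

Mon: 9:00 AM–5:08 PM = 8 h 8 min; less 45 min break → 7 h 23 min
Tue: 7:08 AM–7:03 PM = 11 h 55 min; less 45 min break → 11 h 10 min
Wed: 5:01 AM–1:40 PM = 8 h 39 min; less 45 min break → 7 h 54 min
Total: 7 h 23 min + 11 h 10 min + 7 h 54 min = 26 h 27 min.

26.45 hours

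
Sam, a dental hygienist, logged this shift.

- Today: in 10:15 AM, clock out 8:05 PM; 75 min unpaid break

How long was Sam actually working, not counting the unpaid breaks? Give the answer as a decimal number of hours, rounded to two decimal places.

8.58 hours

Today: 10:15 AM–8:05 PM = 9 h 50 min; less 75 min break → 8 h 35 min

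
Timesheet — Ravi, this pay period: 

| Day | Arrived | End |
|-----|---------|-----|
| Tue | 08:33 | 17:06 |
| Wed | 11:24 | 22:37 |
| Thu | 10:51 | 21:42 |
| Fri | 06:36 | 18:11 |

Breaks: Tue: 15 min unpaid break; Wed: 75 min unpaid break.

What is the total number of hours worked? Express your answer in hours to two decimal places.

40.70 hours

Tue: 08:33–17:06 = 8 h 33 min; less 15 min break → 8 h 18 min
Wed: 11:24–22:37 = 11 h 13 min; less 75 min break → 9 h 58 min
Thu: 10:51–21:42 = 10 h 51 min
Fri: 06:36–18:11 = 11 h 35 min
Total: 8 h 18 min + 9 h 58 min + 10 h 51 min + 11 h 35 min = 40 h 42 min.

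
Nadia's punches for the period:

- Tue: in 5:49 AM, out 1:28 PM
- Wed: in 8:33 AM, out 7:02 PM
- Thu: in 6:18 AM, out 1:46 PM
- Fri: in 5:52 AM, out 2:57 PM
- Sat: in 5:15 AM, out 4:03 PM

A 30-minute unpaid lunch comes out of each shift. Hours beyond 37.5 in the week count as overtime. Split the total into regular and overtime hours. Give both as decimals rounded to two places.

Regular 37.50 hours, overtime 5.48 hours

Tue: 5:49 AM–1:28 PM = 7 h 39 min; less 30 min break → 7 h 9 min
Wed: 8:33 AM–7:02 PM = 10 h 29 min; less 30 min break → 9 h 59 min
Thu: 6:18 AM–1:46 PM = 7 h 28 min; less 30 min break → 6 h 58 min
Fri: 5:52 AM–2:57 PM = 9 h 5 min; less 30 min break → 8 h 35 min
Sat: 5:15 AM–4:03 PM = 10 h 48 min; less 30 min break → 10 h 18 min
Total worked: 42 h 59 min = 42.98 h.
Threshold 37.5 h → overtime 5 h 29 min, regular 37 h 30 min.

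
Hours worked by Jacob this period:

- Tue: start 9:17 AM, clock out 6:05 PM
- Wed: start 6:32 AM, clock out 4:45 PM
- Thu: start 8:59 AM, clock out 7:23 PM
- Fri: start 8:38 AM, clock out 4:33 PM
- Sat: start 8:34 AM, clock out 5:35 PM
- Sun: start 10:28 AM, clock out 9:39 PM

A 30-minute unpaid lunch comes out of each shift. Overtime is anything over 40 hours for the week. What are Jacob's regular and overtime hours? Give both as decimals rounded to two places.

Regular 40.00 hours, overtime 14.53 hours

Tue: 9:17 AM–6:05 PM = 8 h 48 min; less 30 min break → 8 h 18 min
Wed: 6:32 AM–4:45 PM = 10 h 13 min; less 30 min break → 9 h 43 min
Thu: 8:59 AM–7:23 PM = 10 h 24 min; less 30 min break → 9 h 54 min
Fri: 8:38 AM–4:33 PM = 7 h 55 min; less 30 min break → 7 h 25 min
Sat: 8:34 AM–5:35 PM = 9 h 1 min; less 30 min break → 8 h 31 min
Sun: 10:28 AM–9:39 PM = 11 h 11 min; less 30 min break → 10 h 41 min
Total worked: 54 h 32 min = 54.53 h.
Threshold 40 h → overtime 14 h 32 min, regular 40 h 0 min.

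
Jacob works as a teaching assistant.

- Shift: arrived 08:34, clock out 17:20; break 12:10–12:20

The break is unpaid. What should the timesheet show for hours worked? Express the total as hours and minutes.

Shift: 08:34–17:20 = 8 h 46 min; less 10 min break → 8 h 36 min

8 h 36 min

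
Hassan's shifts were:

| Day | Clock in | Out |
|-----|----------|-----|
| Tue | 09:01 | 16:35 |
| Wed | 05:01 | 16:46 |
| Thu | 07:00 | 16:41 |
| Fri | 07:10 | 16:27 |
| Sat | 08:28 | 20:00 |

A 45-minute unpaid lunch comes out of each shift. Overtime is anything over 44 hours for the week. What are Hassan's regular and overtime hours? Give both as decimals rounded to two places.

Regular 44.00 hours, overtime 2.07 hours

Tue: 09:01–16:35 = 7 h 34 min; less 45 min break → 6 h 49 min
Wed: 05:01–16:46 = 11 h 45 min; less 45 min break → 11 h 0 min
Thu: 07:00–16:41 = 9 h 41 min; less 45 min break → 8 h 56 min
Fri: 07:10–16:27 = 9 h 17 min; less 45 min break → 8 h 32 min
Sat: 08:28–20:00 = 11 h 32 min; less 45 min break → 10 h 47 min
Total worked: 46 h 4 min = 46.07 h.
Threshold 44 h → overtime 2 h 4 min, regular 44 h 0 min.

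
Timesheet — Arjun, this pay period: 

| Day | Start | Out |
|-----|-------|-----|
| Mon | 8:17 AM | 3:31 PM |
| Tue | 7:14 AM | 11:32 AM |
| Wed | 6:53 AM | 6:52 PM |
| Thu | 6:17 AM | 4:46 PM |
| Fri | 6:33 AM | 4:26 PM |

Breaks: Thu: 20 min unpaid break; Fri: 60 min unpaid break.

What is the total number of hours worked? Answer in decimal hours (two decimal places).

Mon: 8:17 AM–3:31 PM = 7 h 14 min
Tue: 7:14 AM–11:32 AM = 4 h 18 min
Wed: 6:53 AM–6:52 PM = 11 h 59 min
Thu: 6:17 AM–4:46 PM = 10 h 29 min; less 20 min break → 10 h 9 min
Fri: 6:33 AM–4:26 PM = 9 h 53 min; less 60 min break → 8 h 53 min
Total: 7 h 14 min + 4 h 18 min + 11 h 59 min + 10 h 9 min + 8 h 53 min = 42 h 33 min.

42.55 hours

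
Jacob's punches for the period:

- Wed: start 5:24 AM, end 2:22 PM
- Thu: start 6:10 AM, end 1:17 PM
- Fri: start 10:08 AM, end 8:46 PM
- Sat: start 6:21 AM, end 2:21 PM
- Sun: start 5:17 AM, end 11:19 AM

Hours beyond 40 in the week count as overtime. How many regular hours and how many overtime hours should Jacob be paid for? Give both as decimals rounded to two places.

Regular 40.00 hours, overtime 0.75 hours

Wed: 5:24 AM–2:22 PM = 8 h 58 min
Thu: 6:10 AM–1:17 PM = 7 h 7 min
Fri: 10:08 AM–8:46 PM = 10 h 38 min
Sat: 6:21 AM–2:21 PM = 8 h 0 min
Sun: 5:17 AM–11:19 AM = 6 h 2 min
Total worked: 40 h 45 min = 40.75 h.
Threshold 40 h → overtime 0 h 45 min, regular 40 h 0 min.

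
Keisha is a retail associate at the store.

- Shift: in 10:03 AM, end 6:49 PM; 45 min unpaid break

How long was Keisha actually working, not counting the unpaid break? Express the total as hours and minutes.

8 h 1 min

Shift: 10:03 AM–6:49 PM = 8 h 46 min; less 45 min break → 8 h 1 min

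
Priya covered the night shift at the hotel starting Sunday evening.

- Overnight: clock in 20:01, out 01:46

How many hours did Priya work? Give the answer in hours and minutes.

5 h 45 min

Overnight: 20:01 → midnight = 3 h 59 min; midnight → 01:46 = 1 h 46 min; span 5 h 45 min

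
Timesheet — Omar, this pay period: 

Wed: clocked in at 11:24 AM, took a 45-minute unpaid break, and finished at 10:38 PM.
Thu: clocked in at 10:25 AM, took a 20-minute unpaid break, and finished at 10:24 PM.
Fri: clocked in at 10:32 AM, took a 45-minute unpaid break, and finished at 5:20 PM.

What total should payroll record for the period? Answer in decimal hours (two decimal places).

Wed: 11:24 AM–10:38 PM = 11 h 14 min; less 45 min break → 10 h 29 min
Thu: 10:25 AM–10:24 PM = 11 h 59 min; less 20 min break → 11 h 39 min
Fri: 10:32 AM–5:20 PM = 6 h 48 min; less 45 min break → 6 h 3 min
Total: 10 h 29 min + 11 h 39 min + 6 h 3 min = 28 h 11 min.

28.18 hours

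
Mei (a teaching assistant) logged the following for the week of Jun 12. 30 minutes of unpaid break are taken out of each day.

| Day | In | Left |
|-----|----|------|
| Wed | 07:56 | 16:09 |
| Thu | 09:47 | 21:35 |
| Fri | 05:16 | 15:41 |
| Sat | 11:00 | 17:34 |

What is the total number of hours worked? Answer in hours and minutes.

Wed: 07:56–16:09 = 8 h 13 min; less 30 min break → 7 h 43 min
Thu: 09:47–21:35 = 11 h 48 min; less 30 min break → 11 h 18 min
Fri: 05:16–15:41 = 10 h 25 min; less 30 min break → 9 h 55 min
Sat: 11:00–17:34 = 6 h 34 min; less 30 min break → 6 h 4 min
Total: 7 h 43 min + 11 h 18 min + 9 h 55 min + 6 h 4 min = 35 h 0 min.

35 h 0 min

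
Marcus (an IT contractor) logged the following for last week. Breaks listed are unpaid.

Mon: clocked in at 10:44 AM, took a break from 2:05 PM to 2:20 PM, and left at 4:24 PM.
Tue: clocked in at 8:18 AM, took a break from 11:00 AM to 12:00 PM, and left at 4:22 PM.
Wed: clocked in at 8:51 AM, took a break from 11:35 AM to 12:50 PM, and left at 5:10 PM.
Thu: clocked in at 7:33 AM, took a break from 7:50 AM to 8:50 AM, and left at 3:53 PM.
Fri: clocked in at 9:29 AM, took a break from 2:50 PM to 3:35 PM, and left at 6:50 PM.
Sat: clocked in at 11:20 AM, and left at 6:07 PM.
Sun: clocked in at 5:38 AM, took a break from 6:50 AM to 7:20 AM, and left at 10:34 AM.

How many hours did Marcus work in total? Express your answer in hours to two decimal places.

Mon: 10:44 AM–4:24 PM = 5 h 40 min; less 15 min break → 5 h 25 min
Tue: 8:18 AM–4:22 PM = 8 h 4 min; less 60 min break → 7 h 4 min
Wed: 8:51 AM–5:10 PM = 8 h 19 min; less 75 min break → 7 h 4 min
Thu: 7:33 AM–3:53 PM = 8 h 20 min; less 60 min break → 7 h 20 min
Fri: 9:29 AM–6:50 PM = 9 h 21 min; less 45 min break → 8 h 36 min
Sat: 11:20 AM–6:07 PM = 6 h 47 min
Sun: 5:38 AM–10:34 AM = 4 h 56 min; less 30 min break → 4 h 26 min
Total: 5 h 25 min + 7 h 4 min + 7 h 4 min + 7 h 20 min + 8 h 36 min + 6 h 47 min + 4 h 26 min = 46 h 42 min.

46.70 hours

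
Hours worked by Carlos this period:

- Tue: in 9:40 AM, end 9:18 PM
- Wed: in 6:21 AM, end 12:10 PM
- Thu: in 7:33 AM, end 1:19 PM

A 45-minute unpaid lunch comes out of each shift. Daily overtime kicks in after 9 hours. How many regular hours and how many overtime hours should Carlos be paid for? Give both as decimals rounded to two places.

Regular 19.08 hours, overtime 1.88 hours

Tue: 9:40 AM–9:18 PM = 11 h 38 min; less 45 min break → 10 h 53 min
Wed: 6:21 AM–12:10 PM = 5 h 49 min; less 45 min break → 5 h 4 min
Thu: 7:33 AM–1:19 PM = 5 h 46 min; less 45 min break → 5 h 1 min
Tue reg 9 h 0 min / OT 1 h 53 min; Wed reg 5 h 4 min / OT 0 h 0 min; Thu reg 5 h 1 min / OT 0 h 0 min.
Totals: regular 19 h 5 min, overtime 1 h 53 min.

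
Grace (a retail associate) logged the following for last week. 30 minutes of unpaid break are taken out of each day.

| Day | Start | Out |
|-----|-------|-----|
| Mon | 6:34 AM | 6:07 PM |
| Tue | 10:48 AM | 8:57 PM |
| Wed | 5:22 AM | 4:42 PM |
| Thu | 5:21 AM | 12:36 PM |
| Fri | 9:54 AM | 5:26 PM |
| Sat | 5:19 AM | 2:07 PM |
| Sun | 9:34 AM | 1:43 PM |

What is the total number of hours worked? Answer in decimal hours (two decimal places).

Mon: 6:34 AM–6:07 PM = 11 h 33 min; less 30 min break → 11 h 3 min
Tue: 10:48 AM–8:57 PM = 10 h 9 min; less 30 min break → 9 h 39 min
Wed: 5:22 AM–4:42 PM = 11 h 20 min; less 30 min break → 10 h 50 min
Thu: 5:21 AM–12:36 PM = 7 h 15 min; less 30 min break → 6 h 45 min
Fri: 9:54 AM–5:26 PM = 7 h 32 min; less 30 min break → 7 h 2 min
Sat: 5:19 AM–2:07 PM = 8 h 48 min; less 30 min break → 8 h 18 min
Sun: 9:34 AM–1:43 PM = 4 h 9 min; less 30 min break → 3 h 39 min
Total: 11 h 3 min + 9 h 39 min + 10 h 50 min + 6 h 45 min + 7 h 2 min + 8 h 18 min + 3 h 39 min = 57 h 16 min.

57.27 hours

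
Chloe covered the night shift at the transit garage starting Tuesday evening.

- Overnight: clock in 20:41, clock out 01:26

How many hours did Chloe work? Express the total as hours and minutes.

Overnight: 20:41 → midnight = 3 h 19 min; midnight → 01:26 = 1 h 26 min; span 4 h 45 min

4 h 45 min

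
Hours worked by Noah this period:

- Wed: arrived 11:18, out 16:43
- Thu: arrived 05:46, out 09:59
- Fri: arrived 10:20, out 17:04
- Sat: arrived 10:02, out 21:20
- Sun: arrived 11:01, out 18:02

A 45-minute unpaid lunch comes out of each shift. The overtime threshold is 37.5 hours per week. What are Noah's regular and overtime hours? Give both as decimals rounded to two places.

Wed: 11:18–16:43 = 5 h 25 min; less 45 min break → 4 h 40 min
Thu: 05:46–09:59 = 4 h 13 min; less 45 min break → 3 h 28 min
Fri: 10:20–17:04 = 6 h 44 min; less 45 min break → 5 h 59 min
Sat: 10:02–21:20 = 11 h 18 min; less 45 min break → 10 h 33 min
Sun: 11:01–18:02 = 7 h 1 min; less 45 min break → 6 h 16 min
Total worked: 30 h 56 min = 30.93 h.
Threshold 37.5 h → overtime 0 h 0 min, regular 30 h 56 min.

Regular 30.93 hours, overtime 0.00 hours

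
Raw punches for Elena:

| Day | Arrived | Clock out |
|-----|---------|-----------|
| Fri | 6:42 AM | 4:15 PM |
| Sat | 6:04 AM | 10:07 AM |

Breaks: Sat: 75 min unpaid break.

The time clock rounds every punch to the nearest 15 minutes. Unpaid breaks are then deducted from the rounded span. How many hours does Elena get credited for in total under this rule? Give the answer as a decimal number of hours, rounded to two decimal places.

Fri: in 6:42 AM→6:45 AM, out 4:15 PM→4:15 PM; 9 h 30 min
Sat: in 6:04 AM→6:00 AM, out 10:07 AM→10:00 AM; 4 h 0 min − 75 min = 2 h 45 min
Total credited: 12 h 15 min.

12.25 hours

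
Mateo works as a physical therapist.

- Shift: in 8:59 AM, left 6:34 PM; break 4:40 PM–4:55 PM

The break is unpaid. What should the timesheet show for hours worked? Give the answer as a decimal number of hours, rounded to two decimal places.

Shift: 8:59 AM–6:34 PM = 9 h 35 min; less 15 min break → 9 h 20 min

9.33 hours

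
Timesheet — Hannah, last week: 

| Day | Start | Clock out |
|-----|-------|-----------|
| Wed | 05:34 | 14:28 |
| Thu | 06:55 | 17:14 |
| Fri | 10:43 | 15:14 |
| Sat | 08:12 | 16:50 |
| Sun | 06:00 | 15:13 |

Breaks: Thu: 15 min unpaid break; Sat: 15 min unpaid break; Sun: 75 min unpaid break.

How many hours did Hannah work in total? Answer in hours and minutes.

Wed: 05:34–14:28 = 8 h 54 min
Thu: 06:55–17:14 = 10 h 19 min; less 15 min break → 10 h 4 min
Fri: 10:43–15:14 = 4 h 31 min
Sat: 08:12–16:50 = 8 h 38 min; less 15 min break → 8 h 23 min
Sun: 06:00–15:13 = 9 h 13 min; less 75 min break → 7 h 58 min
Total: 8 h 54 min + 10 h 4 min + 4 h 31 min + 8 h 23 min + 7 h 58 min = 39 h 50 min.

39 h 50 min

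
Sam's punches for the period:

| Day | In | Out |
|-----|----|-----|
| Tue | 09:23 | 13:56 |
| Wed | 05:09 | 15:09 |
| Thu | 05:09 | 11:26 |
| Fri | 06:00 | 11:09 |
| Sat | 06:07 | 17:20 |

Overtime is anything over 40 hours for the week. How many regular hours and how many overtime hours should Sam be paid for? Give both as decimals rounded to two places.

Regular 37.20 hours, overtime 0.00 hours

Tue: 09:23–13:56 = 4 h 33 min
Wed: 05:09–15:09 = 10 h 0 min
Thu: 05:09–11:26 = 6 h 17 min
Fri: 06:00–11:09 = 5 h 9 min
Sat: 06:07–17:20 = 11 h 13 min
Total worked: 37 h 12 min = 37.20 h.
Threshold 40 h → overtime 0 h 0 min, regular 37 h 12 min.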